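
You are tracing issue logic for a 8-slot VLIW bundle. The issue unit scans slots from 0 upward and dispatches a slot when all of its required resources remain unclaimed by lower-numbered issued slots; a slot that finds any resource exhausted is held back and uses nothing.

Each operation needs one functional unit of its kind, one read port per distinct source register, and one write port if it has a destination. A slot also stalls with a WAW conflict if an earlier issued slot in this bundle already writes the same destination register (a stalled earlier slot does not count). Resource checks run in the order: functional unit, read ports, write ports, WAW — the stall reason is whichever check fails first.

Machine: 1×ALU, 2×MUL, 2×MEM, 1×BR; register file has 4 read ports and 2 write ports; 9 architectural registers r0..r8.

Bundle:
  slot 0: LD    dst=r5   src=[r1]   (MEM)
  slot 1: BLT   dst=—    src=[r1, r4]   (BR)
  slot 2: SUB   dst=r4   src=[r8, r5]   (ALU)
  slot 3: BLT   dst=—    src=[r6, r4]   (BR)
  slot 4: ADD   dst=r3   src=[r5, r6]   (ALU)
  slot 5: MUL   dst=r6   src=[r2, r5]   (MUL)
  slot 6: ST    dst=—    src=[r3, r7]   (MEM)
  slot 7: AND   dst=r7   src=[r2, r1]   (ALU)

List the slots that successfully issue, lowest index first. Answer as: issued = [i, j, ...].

  0. MEM→r5 ⇒ go  {1A/2Mu/1Ld/1B | 3r 1w}
  1. BR ⇒ go  {1A/2Mu/1Ld/0B | 1r 1w}
  2. ALU→r4 ⇒ no(RD_PORT)  {1A/2Mu/1Ld/0B | 1r 1w}
  3. BR ⇒ no(FU)  {1A/2Mu/1Ld/0B | 1r 1w}
  4. ALU→r3 ⇒ no(RD_PORT)  {1A/2Mu/1Ld/0B | 1r 1w}
  5. MUL→r6 ⇒ no(RD_PORT)  {1A/2Mu/1Ld/0B | 1r 1w}
  6. MEM ⇒ no(RD_PORT)  {1A/2Mu/1Ld/0B | 1r 1w}
  7. ALU→r7 ⇒ no(RD_PORT)  {1A/2Mu/1Ld/0B | 1r 1w}

issued = [0, 1]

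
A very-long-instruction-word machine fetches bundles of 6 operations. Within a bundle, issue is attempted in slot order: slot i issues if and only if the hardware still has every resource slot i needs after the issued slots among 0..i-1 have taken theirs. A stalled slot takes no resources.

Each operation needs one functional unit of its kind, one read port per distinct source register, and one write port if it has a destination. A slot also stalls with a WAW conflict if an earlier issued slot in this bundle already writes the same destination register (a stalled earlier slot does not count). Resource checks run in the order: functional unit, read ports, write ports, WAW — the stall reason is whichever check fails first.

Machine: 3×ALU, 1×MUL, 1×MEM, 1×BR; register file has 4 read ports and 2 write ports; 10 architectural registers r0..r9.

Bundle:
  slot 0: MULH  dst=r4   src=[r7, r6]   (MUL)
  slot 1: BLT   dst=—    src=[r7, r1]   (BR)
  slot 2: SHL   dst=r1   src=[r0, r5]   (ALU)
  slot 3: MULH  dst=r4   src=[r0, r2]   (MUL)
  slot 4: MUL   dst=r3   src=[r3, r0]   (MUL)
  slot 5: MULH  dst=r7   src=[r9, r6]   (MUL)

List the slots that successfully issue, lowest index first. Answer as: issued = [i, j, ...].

  0. MUL→r4 ⇒ go  {3A/0Mu/1Ld/1B | 2r 1w}
  1. BR ⇒ go  {3A/0Mu/1Ld/0B | 0r 1w}
  2. ALU→r1 ⇒ no(RD_PORT)  {3A/0Mu/1Ld/0B | 0r 1w}
  3. MUL→r4 ⇒ no(FU)  {3A/0Mu/1Ld/0B | 0r 1w}
  4. MUL→r3 ⇒ no(FU)  {3A/0Mu/1Ld/0B | 0r 1w}
  5. MUL→r7 ⇒ no(FU)  {3A/0Mu/1Ld/0B | 0r 1w}

issued = [0, 1]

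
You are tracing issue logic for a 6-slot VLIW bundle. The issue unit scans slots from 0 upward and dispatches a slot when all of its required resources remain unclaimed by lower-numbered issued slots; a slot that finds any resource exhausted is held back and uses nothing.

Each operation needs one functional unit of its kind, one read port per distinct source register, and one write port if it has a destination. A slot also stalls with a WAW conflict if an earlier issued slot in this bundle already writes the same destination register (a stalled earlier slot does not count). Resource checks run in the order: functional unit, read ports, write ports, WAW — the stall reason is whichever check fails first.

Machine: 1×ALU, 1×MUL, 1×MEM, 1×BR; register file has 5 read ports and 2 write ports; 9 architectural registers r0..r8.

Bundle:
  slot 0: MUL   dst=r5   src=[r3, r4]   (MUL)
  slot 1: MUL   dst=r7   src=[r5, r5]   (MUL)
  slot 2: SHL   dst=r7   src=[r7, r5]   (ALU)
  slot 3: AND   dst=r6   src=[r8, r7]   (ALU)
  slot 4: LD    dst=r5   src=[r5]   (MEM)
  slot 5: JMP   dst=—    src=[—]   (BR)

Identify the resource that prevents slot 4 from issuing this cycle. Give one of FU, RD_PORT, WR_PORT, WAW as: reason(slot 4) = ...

reason(slot 4) = WR_PORT

#0 MUL src=r3,r4 dispatched  <A:1 Mu:0 Ld:1 B:1 rd:3 wr:1>
#1 MUL src=r5,r5 held:FU  <A:1 Mu:0 Ld:1 B:1 rd:3 wr:1>
#2 ALU src=r7,r5 dispatched  <A:0 Mu:0 Ld:1 B:1 rd:1 wr:0>
#3 ALU src=r8,r7 held:FU  <A:0 Mu:0 Ld:1 B:1 rd:1 wr:0>
#4 MEM src=r5 held:WR_PORT  <A:0 Mu:0 Ld:1 B:1 rd:1 wr:0>
#5 BR src=- dispatched  <A:0 Mu:0 Ld:1 B:0 rd:1 wr:0>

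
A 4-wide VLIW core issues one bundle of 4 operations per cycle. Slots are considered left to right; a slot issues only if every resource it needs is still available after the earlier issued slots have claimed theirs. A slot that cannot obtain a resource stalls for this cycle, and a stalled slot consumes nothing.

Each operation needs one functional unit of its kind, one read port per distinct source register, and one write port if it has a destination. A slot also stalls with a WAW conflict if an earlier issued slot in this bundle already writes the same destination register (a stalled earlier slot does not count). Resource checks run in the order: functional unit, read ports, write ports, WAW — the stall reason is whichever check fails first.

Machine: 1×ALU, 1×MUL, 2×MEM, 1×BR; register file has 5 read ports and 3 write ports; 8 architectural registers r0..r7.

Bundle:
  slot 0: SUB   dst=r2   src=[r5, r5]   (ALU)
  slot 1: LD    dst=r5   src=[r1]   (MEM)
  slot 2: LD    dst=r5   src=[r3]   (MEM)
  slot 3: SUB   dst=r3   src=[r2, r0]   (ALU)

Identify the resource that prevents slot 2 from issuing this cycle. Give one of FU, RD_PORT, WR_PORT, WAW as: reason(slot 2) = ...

  0. ALU→r2 ⇒ go  {0A/1Mu/2Ld/1B | 4r 2w}
  1. MEM→r5 ⇒ go  {0A/1Mu/1Ld/1B | 3r 1w}
  2. MEM→r5 ⇒ no(WAW)  {0A/1Mu/1Ld/1B | 3r 1w}
  3. ALU→r3 ⇒ no(FU)  {0A/1Mu/1Ld/1B | 3r 1w}

reason(slot 2) = WAW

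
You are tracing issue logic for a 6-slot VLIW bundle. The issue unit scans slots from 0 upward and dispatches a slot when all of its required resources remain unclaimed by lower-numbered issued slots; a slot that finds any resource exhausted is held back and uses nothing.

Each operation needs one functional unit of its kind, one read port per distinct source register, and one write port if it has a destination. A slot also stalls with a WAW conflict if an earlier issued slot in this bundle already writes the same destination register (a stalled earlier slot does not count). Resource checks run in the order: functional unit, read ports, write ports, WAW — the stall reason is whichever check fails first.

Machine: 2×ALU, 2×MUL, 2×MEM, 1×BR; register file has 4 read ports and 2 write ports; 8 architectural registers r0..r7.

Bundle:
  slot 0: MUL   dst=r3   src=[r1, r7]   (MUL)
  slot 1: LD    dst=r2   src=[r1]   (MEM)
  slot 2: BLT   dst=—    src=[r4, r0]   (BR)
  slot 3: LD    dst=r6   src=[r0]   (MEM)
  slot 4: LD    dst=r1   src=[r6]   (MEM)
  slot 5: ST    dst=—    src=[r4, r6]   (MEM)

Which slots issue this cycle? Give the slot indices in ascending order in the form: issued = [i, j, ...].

(0) want 1×MUL +2rd +1wr — yes → AL2|MU1|ME2|BR1|rd2|wr1
(1) want 1×MEM +1rd +1wr — yes → AL2|MU1|ME1|BR1|rd1|wr0
(2) want 1×BR +2rd +0wr — RD_PORT → AL2|MU1|ME1|BR1|rd1|wr0
(3) want 1×MEM +1rd +1wr — WR_PORT → AL2|MU1|ME1|BR1|rd1|wr0
(4) want 1×MEM +1rd +1wr — WR_PORT → AL2|MU1|ME1|BR1|rd1|wr0
(5) want 1×MEM +2rd +0wr — RD_PORT → AL2|MU1|ME1|BR1|rd1|wr0

issued = [0, 1]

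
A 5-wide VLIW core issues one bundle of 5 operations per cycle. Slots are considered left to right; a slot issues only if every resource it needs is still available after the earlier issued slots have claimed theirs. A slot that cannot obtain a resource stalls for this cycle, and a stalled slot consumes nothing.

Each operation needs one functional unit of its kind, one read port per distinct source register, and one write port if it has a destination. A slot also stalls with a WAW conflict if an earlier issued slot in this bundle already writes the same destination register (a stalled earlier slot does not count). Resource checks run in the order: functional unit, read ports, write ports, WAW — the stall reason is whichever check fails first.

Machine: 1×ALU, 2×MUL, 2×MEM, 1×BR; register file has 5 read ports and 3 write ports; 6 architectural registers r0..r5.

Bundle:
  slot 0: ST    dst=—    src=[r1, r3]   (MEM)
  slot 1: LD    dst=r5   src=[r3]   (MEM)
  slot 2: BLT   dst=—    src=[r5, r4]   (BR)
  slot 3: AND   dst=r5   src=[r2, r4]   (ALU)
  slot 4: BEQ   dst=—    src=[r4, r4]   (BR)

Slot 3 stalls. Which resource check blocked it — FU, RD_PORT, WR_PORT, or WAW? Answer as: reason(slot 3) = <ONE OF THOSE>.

slot 0 (MEM): ISSUE — free A1,Mu2,Ld1,B1 rp3 wp3
slot 1 (MEM): ISSUE — free A1,Mu2,Ld0,B1 rp2 wp2
slot 2 (BR): ISSUE — free A1,Mu2,Ld0,B0 rp0 wp2
slot 3 (ALU): stall RD_PORT — free A1,Mu2,Ld0,B0 rp0 wp2
slot 4 (BR): stall FU — free A1,Mu2,Ld0,B0 rp0 wp2

reason(slot 3) = RD_PORT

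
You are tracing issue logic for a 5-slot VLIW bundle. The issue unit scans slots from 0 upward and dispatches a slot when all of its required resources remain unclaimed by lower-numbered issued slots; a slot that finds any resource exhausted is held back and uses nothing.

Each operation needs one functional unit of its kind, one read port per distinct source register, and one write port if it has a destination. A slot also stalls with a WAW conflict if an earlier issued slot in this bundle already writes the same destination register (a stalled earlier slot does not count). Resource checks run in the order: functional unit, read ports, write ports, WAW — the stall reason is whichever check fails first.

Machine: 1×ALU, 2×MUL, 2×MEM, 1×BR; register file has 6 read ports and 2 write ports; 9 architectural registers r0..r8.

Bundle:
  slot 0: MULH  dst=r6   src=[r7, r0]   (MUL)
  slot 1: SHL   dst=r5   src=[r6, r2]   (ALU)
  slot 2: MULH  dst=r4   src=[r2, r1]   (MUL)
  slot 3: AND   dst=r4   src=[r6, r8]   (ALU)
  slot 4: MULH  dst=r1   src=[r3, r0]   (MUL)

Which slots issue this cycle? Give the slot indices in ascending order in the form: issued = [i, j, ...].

#0 MUL src=r7,r0 dispatched  <A:1 Mu:1 Ld:2 B:1 rd:4 wr:1>
#1 ALU src=r6,r2 dispatched  <A:0 Mu:1 Ld:2 B:1 rd:2 wr:0>
#2 MUL src=r2,r1 held:WR_PORT  <A:0 Mu:1 Ld:2 B:1 rd:2 wr:0>
#3 ALU src=r6,r8 held:FU  <A:0 Mu:1 Ld:2 B:1 rd:2 wr:0>
#4 MUL src=r3,r0 held:WR_PORT  <A:0 Mu:1 Ld:2 B:1 rd:2 wr:0>

issued = [0, 1]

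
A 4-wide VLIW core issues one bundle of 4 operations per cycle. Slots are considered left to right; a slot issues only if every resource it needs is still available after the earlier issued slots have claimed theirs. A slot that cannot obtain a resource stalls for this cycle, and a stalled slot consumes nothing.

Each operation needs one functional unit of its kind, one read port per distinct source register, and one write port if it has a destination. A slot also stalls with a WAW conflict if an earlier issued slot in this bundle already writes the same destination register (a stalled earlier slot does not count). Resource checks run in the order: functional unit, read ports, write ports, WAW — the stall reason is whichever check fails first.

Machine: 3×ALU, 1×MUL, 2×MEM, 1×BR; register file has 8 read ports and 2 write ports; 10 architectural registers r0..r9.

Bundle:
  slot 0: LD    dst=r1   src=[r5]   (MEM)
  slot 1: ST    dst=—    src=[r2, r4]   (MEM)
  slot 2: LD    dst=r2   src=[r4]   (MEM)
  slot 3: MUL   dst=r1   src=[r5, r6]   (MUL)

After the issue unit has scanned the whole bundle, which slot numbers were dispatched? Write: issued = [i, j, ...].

issued = [0, 1]

#0 MEM src=r5 dispatched  <A:3 Mu:1 Ld:1 B:1 rd:7 wr:1>
#1 MEM src=r2,r4 dispatched  <A:3 Mu:1 Ld:0 B:1 rd:5 wr:1>
#2 MEM src=r4 held:FU  <A:3 Mu:1 Ld:0 B:1 rd:5 wr:1>
#3 MUL src=r5,r6 held:WAW  <A:3 Mu:1 Ld:0 B:1 rd:5 wr:1>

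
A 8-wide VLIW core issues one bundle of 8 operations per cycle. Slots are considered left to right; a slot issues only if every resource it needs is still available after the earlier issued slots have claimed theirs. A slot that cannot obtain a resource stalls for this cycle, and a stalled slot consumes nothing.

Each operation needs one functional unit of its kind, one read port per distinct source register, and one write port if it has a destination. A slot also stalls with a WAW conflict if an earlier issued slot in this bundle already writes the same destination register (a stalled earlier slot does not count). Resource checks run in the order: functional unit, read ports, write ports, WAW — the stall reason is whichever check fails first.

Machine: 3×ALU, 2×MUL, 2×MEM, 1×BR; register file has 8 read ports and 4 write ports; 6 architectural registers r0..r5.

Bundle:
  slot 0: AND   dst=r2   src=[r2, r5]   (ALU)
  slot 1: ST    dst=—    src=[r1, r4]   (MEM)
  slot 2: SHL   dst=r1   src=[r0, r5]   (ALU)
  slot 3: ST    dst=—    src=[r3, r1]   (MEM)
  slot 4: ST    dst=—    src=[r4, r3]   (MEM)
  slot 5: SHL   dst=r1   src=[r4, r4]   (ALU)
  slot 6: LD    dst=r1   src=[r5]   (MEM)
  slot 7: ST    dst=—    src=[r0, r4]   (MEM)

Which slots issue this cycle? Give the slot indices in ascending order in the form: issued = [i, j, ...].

(0) want 1×ALU +2rd +1wr — yes → AL2|MU2|ME2|BR1|rd6|wr3
(1) want 1×MEM +2rd +0wr — yes → AL2|MU2|ME1|BR1|rd4|wr3
(2) want 1×ALU +2rd +1wr — yes → AL1|MU2|ME1|BR1|rd2|wr2
(3) want 1×MEM +2rd +0wr — yes → AL1|MU2|ME0|BR1|rd0|wr2
(4) want 1×MEM +2rd +0wr — FU → AL1|MU2|ME0|BR1|rd0|wr2
(5) want 1×ALU +1rd +1wr — RD_PORT → AL1|MU2|ME0|BR1|rd0|wr2
(6) want 1×MEM +1rd +1wr — FU → AL1|MU2|ME0|BR1|rd0|wr2
(7) want 1×MEM +2rd +0wr — FU → AL1|MU2|ME0|BR1|rd0|wr2

issued = [0, 1, 2, 3]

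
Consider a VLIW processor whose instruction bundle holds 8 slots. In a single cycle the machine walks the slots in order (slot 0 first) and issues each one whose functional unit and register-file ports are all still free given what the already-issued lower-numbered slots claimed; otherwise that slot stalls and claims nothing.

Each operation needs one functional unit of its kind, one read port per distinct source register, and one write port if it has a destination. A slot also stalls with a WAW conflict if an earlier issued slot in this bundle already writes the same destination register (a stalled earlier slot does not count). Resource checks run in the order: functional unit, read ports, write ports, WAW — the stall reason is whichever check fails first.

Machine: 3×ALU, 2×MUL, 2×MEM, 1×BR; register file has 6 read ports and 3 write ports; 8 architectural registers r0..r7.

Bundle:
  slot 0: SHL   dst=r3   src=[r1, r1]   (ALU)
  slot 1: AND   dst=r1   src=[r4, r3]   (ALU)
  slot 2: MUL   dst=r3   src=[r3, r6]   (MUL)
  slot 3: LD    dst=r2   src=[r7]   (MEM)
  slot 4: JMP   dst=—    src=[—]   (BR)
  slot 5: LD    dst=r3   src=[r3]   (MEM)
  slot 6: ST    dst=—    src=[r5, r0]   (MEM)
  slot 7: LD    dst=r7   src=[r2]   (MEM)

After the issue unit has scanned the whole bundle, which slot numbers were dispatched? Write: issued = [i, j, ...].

issued = [0, 1, 3, 4, 6]

[0] ALU needs rd=1 wr=1: ok; after: ALU=2 MUL=2 MEM=2 BR=1, R=5, W=2
[1] ALU needs rd=2 wr=1: ok; after: ALU=1 MUL=2 MEM=2 BR=1, R=3, W=1
[2] MUL needs rd=2 wr=1: WAW; after: ALU=1 MUL=2 MEM=2 BR=1, R=3, W=1
[3] MEM needs rd=1 wr=1: ok; after: ALU=1 MUL=2 MEM=1 BR=1, R=2, W=0
[4] BR needs rd=0 wr=0: ok; after: ALU=1 MUL=2 MEM=1 BR=0, R=2, W=0
[5] MEM needs rd=1 wr=1: WR_PORT; after: ALU=1 MUL=2 MEM=1 BR=0, R=2, W=0
[6] MEM needs rd=2 wr=0: ok; after: ALU=1 MUL=2 MEM=0 BR=0, R=0, W=0
[7] MEM needs rd=1 wr=1: FU; after: ALU=1 MUL=2 MEM=0 BR=0, R=0, W=0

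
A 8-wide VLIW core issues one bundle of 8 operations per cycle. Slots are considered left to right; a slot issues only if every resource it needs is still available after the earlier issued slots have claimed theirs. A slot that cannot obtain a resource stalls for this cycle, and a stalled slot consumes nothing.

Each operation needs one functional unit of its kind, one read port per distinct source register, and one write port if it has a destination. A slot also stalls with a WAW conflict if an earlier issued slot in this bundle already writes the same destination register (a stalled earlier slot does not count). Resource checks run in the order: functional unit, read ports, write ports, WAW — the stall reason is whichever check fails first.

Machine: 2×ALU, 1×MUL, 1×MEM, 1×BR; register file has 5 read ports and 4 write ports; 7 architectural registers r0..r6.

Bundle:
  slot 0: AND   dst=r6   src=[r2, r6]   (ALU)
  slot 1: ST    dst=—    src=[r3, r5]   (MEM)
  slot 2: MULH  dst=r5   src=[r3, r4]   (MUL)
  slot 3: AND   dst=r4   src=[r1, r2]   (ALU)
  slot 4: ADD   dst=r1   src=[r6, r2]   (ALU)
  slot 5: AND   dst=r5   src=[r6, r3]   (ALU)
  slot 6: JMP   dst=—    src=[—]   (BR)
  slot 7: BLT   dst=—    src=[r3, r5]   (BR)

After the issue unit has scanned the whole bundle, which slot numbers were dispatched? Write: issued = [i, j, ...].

issued = [0, 1, 6]

(0) want 1×ALU +2rd +1wr — yes → AL1|MU1|ME1|BR1|rd3|wr3
(1) want 1×MEM +2rd +0wr — yes → AL1|MU1|ME0|BR1|rd1|wr3
(2) want 1×MUL +2rd +1wr — RD_PORT → AL1|MU1|ME0|BR1|rd1|wr3
(3) want 1×ALU +2rd +1wr — RD_PORT → AL1|MU1|ME0|BR1|rd1|wr3
(4) want 1×ALU +2rd +1wr — RD_PORT → AL1|MU1|ME0|BR1|rd1|wr3
(5) want 1×ALU +2rd +1wr — RD_PORT → AL1|MU1|ME0|BR1|rd1|wr3
(6) want 1×BR +0rd +0wr — yes → AL1|MU1|ME0|BR0|rd1|wr3
(7) want 1×BR +2rd +0wr — FU → AL1|MU1|ME0|BR0|rd1|wr3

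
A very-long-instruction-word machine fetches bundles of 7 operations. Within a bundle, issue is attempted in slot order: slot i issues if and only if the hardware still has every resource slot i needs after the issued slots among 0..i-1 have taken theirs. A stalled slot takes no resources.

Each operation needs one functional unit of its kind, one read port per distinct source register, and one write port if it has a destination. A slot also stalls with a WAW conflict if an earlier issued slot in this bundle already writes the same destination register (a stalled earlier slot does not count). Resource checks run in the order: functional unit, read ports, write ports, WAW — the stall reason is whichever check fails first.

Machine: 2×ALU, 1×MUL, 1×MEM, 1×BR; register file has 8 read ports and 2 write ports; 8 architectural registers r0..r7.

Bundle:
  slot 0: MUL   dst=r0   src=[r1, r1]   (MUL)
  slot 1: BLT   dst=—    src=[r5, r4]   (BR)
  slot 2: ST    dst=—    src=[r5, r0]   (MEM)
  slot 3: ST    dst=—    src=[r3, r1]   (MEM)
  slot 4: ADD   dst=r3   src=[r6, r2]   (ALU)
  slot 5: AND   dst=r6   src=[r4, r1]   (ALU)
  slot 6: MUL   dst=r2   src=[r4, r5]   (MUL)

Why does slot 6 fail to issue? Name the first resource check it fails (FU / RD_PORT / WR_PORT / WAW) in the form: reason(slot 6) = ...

#0 MUL src=r1,r1 dispatched  <A:2 Mu:0 Ld:1 B:1 rd:7 wr:1>
#1 BR src=r5,r4 dispatched  <A:2 Mu:0 Ld:1 B:0 rd:5 wr:1>
#2 MEM src=r5,r0 dispatched  <A:2 Mu:0 Ld:0 B:0 rd:3 wr:1>
#3 MEM src=r3,r1 held:FU  <A:2 Mu:0 Ld:0 B:0 rd:3 wr:1>
#4 ALU src=r6,r2 dispatched  <A:1 Mu:0 Ld:0 B:0 rd:1 wr:0>
#5 ALU src=r4,r1 held:RD_PORT  <A:1 Mu:0 Ld:0 B:0 rd:1 wr:0>
#6 MUL src=r4,r5 held:FU  <A:1 Mu:0 Ld:0 B:0 rd:1 wr:0>

reason(slot 6) = FU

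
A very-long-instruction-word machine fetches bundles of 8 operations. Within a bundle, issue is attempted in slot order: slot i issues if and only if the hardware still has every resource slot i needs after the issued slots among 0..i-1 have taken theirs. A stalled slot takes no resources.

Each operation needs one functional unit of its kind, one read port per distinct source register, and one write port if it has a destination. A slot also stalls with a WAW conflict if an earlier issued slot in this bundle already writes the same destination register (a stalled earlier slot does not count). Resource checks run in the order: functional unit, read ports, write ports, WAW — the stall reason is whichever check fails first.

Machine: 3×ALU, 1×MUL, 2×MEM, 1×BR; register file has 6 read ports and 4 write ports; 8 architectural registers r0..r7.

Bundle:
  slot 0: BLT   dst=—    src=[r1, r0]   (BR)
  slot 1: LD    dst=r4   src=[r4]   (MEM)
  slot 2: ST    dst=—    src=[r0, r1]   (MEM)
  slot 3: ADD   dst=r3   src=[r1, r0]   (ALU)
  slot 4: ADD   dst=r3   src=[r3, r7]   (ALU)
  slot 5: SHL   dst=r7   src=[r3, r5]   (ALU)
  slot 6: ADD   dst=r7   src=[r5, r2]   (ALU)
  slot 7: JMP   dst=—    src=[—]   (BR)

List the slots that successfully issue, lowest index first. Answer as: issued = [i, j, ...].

issued = [0, 1, 2]

#0 BR src=r1,r0 dispatched  <A:3 Mu:1 Ld:2 B:0 rd:4 wr:4>
#1 MEM src=r4 dispatched  <A:3 Mu:1 Ld:1 B:0 rd:3 wr:3>
#2 MEM src=r0,r1 dispatched  <A:3 Mu:1 Ld:0 B:0 rd:1 wr:3>
#3 ALU src=r1,r0 held:RD_PORT  <A:3 Mu:1 Ld:0 B:0 rd:1 wr:3>
#4 ALU src=r3,r7 held:RD_PORT  <A:3 Mu:1 Ld:0 B:0 rd:1 wr:3>
#5 ALU src=r3,r5 held:RD_PORT  <A:3 Mu:1 Ld:0 B:0 rd:1 wr:3>
#6 ALU src=r5,r2 held:RD_PORT  <A:3 Mu:1 Ld:0 B:0 rd:1 wr:3>
#7 BR src=- held:FU  <A:3 Mu:1 Ld:0 B:0 rd:1 wr:3>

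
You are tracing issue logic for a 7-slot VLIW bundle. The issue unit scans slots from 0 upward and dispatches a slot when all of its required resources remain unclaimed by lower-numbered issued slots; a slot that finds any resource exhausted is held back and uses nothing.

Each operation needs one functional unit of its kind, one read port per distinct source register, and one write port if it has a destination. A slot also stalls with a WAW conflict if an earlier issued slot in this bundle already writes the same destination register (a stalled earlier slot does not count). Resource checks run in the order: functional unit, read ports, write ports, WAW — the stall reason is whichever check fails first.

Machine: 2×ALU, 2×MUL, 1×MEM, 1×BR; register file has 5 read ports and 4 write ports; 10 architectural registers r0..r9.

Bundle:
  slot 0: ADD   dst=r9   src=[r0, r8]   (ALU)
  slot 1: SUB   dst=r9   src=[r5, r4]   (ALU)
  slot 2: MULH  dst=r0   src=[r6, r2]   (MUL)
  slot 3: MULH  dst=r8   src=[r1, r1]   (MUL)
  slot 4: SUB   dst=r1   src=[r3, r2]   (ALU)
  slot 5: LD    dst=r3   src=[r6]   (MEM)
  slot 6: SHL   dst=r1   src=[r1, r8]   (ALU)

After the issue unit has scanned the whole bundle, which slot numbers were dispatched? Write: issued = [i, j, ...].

(0) want 1×ALU +2rd +1wr — yes → AL1|MU2|ME1|BR1|rd3|wr3
(1) want 1×ALU +2rd +1wr — WAW → AL1|MU2|ME1|BR1|rd3|wr3
(2) want 1×MUL +2rd +1wr — yes → AL1|MU1|ME1|BR1|rd1|wr2
(3) want 1×MUL +1rd +1wr — yes → AL1|MU0|ME1|BR1|rd0|wr1
(4) want 1×ALU +2rd +1wr — RD_PORT → AL1|MU0|ME1|BR1|rd0|wr1
(5) want 1×MEM +1rd +1wr — RD_PORT → AL1|MU0|ME1|BR1|rd0|wr1
(6) want 1×ALU +2rd +1wr — RD_PORT → AL1|MU0|ME1|BR1|rd0|wr1

issued = [0, 2, 3]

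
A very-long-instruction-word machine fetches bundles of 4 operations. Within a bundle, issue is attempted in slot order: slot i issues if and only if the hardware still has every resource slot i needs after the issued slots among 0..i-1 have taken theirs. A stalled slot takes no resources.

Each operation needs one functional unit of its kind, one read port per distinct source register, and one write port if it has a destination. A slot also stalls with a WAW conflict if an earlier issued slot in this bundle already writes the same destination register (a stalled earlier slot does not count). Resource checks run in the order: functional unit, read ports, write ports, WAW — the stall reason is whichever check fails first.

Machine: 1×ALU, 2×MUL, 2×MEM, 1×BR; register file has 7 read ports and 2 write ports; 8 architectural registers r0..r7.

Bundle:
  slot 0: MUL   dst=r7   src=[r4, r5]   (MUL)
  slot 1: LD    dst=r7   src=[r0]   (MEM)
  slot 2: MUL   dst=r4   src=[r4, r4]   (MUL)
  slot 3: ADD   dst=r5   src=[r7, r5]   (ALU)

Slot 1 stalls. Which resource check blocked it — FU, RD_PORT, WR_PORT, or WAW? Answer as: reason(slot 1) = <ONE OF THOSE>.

[0] MUL needs rd=2 wr=1: ok; after: ALU=1 MUL=1 MEM=2 BR=1, R=5, W=1
[1] MEM needs rd=1 wr=1: WAW; after: ALU=1 MUL=1 MEM=2 BR=1, R=5, W=1
[2] MUL needs rd=1 wr=1: ok; after: ALU=1 MUL=0 MEM=2 BR=1, R=4, W=0
[3] ALU needs rd=2 wr=1: WR_PORT; after: ALU=1 MUL=0 MEM=2 BR=1, R=4, W=0

reason(slot 1) = WAW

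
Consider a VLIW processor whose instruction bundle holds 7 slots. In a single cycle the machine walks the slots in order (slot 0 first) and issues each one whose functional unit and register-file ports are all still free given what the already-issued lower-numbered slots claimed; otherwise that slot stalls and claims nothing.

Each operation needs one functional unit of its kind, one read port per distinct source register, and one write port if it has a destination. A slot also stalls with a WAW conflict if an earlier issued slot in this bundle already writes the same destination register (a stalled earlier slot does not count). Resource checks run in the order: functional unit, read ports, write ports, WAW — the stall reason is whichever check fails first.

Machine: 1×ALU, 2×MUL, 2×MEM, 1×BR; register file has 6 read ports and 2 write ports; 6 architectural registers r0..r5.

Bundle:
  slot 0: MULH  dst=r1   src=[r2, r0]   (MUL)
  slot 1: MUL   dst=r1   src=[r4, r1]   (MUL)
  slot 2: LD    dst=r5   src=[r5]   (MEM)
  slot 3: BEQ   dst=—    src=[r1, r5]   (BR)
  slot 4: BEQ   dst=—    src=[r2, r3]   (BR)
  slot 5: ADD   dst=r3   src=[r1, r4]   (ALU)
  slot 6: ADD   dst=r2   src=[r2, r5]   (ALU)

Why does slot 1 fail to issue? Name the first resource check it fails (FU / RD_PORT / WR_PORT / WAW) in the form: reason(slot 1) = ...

reason(slot 1) = WAW

[0] MUL needs rd=2 wr=1: ok; after: ALU=1 MUL=1 MEM=2 BR=1, R=4, W=1
[1] MUL needs rd=2 wr=1: WAW; after: ALU=1 MUL=1 MEM=2 BR=1, R=4, W=1
[2] MEM needs rd=1 wr=1: ok; after: ALU=1 MUL=1 MEM=1 BR=1, R=3, W=0
[3] BR needs rd=2 wr=0: ok; after: ALU=1 MUL=1 MEM=1 BR=0, R=1, W=0
[4] BR needs rd=2 wr=0: FU; after: ALU=1 MUL=1 MEM=1 BR=0, R=1, W=0
[5] ALU needs rd=2 wr=1: RD_PORT; after: ALU=1 MUL=1 MEM=1 BR=0, R=1, W=0
[6] ALU needs rd=2 wr=1: RD_PORT; after: ALU=1 MUL=1 MEM=1 BR=0, R=1, W=0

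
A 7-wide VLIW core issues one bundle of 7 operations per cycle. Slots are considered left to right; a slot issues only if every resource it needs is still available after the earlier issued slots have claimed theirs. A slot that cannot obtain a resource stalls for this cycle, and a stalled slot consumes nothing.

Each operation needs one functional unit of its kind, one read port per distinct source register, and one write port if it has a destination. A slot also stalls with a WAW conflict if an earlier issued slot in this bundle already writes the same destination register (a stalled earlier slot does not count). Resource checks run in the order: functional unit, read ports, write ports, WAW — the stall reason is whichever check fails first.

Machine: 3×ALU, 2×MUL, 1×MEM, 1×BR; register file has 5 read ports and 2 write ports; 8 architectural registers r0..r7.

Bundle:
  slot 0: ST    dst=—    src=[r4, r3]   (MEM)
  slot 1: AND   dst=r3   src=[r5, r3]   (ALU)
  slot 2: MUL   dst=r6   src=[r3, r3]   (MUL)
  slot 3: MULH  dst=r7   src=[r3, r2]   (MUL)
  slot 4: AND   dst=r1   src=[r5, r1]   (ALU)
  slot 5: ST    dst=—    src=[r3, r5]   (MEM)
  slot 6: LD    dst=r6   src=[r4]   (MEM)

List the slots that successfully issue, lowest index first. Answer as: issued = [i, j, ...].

issued = [0, 1, 2]

#0 MEM src=r4,r3 dispatched  <A:3 Mu:2 Ld:0 B:1 rd:3 wr:2>
#1 ALU src=r5,r3 dispatched  <A:2 Mu:2 Ld:0 B:1 rd:1 wr:1>
#2 MUL src=r3,r3 dispatched  <A:2 Mu:1 Ld:0 B:1 rd:0 wr:0>
#3 MUL src=r3,r2 held:RD_PORT  <A:2 Mu:1 Ld:0 B:1 rd:0 wr:0>
#4 ALU src=r5,r1 held:RD_PORT  <A:2 Mu:1 Ld:0 B:1 rd:0 wr:0>
#5 MEM src=r3,r5 held:FU  <A:2 Mu:1 Ld:0 B:1 rd:0 wr:0>
#6 MEM src=r4 held:FU  <A:2 Mu:1 Ld:0 B:1 rd:0 wr:0>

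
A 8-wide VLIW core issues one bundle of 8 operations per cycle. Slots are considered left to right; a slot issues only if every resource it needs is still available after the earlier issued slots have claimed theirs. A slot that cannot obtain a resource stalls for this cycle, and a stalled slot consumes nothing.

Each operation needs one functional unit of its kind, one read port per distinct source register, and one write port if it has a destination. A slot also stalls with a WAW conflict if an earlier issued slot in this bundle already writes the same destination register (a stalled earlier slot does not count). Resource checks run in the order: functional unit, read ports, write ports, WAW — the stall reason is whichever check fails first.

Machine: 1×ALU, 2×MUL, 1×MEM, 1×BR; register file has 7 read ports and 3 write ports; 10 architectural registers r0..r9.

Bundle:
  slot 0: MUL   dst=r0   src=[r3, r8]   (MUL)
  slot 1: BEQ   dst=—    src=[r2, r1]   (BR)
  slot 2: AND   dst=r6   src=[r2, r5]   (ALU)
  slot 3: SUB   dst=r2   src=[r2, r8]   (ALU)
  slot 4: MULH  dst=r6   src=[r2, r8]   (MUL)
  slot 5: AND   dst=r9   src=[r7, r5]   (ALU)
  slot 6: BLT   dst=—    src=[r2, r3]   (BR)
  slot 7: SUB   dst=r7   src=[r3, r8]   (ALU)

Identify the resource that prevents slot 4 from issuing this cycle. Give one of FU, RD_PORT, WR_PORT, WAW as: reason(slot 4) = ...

reason(slot 4) = RD_PORT

#0 MUL src=r3,r8 dispatched  <A:1 Mu:1 Ld:1 B:1 rd:5 wr:2>
#1 BR src=r2,r1 dispatched  <A:1 Mu:1 Ld:1 B:0 rd:3 wr:2>
#2 ALU src=r2,r5 dispatched  <A:0 Mu:1 Ld:1 B:0 rd:1 wr:1>
#3 ALU src=r2,r8 held:FU  <A:0 Mu:1 Ld:1 B:0 rd:1 wr:1>
#4 MUL src=r2,r8 held:RD_PORT  <A:0 Mu:1 Ld:1 B:0 rd:1 wr:1>
#5 ALU src=r7,r5 held:FU  <A:0 Mu:1 Ld:1 B:0 rd:1 wr:1>
#6 BR src=r2,r3 held:FU  <A:0 Mu:1 Ld:1 B:0 rd:1 wr:1>
#7 ALU src=r3,r8 held:FU  <A:0 Mu:1 Ld:1 B:0 rd:1 wr:1>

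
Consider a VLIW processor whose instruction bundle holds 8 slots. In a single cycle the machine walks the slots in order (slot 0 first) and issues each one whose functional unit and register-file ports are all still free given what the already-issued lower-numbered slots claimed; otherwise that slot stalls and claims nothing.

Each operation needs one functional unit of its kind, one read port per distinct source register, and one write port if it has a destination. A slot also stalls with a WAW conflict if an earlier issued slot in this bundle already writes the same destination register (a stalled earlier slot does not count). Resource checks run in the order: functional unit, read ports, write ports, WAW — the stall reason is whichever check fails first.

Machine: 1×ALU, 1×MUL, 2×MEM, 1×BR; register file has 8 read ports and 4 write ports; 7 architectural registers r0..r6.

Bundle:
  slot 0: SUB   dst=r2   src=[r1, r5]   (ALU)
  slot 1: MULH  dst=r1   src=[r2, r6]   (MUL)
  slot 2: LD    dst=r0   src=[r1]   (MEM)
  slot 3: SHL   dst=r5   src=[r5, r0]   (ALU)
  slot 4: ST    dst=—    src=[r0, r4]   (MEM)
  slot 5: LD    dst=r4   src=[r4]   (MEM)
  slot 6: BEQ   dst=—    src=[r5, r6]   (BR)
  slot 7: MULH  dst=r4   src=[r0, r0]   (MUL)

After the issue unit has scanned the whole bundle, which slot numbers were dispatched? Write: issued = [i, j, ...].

issued = [0, 1, 2, 4]

#0 ALU src=r1,r5 dispatched  <A:0 Mu:1 Ld:2 B:1 rd:6 wr:3>
#1 MUL src=r2,r6 dispatched  <A:0 Mu:0 Ld:2 B:1 rd:4 wr:2>
#2 MEM src=r1 dispatched  <A:0 Mu:0 Ld:1 B:1 rd:3 wr:1>
#3 ALU src=r5,r0 held:FU  <A:0 Mu:0 Ld:1 B:1 rd:3 wr:1>
#4 MEM src=r0,r4 dispatched  <A:0 Mu:0 Ld:0 B:1 rd:1 wr:1>
#5 MEM src=r4 held:FU  <A:0 Mu:0 Ld:0 B:1 rd:1 wr:1>
#6 BR src=r5,r6 held:RD_PORT  <A:0 Mu:0 Ld:0 B:1 rd:1 wr:1>
#7 MUL src=r0,r0 held:FU  <A:0 Mu:0 Ld:0 B:1 rd:1 wr:1>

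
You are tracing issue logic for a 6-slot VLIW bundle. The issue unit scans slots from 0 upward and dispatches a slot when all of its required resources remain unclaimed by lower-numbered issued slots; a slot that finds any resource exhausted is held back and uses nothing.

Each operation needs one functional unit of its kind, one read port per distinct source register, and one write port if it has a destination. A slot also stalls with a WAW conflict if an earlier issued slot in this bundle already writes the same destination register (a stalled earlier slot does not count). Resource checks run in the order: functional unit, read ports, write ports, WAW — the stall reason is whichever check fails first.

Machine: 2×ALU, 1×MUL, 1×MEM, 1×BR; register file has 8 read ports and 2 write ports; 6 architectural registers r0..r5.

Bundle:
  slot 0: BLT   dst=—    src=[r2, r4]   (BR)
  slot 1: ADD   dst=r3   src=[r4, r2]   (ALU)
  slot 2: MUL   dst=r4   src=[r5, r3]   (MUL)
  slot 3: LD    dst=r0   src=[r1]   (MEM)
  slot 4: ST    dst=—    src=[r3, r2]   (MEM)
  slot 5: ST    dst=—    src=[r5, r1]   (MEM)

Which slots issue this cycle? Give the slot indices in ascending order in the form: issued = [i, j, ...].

[0] BR needs rd=2 wr=0: ok; after: ALU=2 MUL=1 MEM=1 BR=0, R=6, W=2
[1] ALU needs rd=2 wr=1: ok; after: ALU=1 MUL=1 MEM=1 BR=0, R=4, W=1
[2] MUL needs rd=2 wr=1: ok; after: ALU=1 MUL=0 MEM=1 BR=0, R=2, W=0
[3] MEM needs rd=1 wr=1: WR_PORT; after: ALU=1 MUL=0 MEM=1 BR=0, R=2, W=0
[4] MEM needs rd=2 wr=0: ok; after: ALU=1 MUL=0 MEM=0 BR=0, R=0, W=0
[5] MEM needs rd=2 wr=0: FU; after: ALU=1 MUL=0 MEM=0 BR=0, R=0, W=0

issued = [0, 1, 2, 4]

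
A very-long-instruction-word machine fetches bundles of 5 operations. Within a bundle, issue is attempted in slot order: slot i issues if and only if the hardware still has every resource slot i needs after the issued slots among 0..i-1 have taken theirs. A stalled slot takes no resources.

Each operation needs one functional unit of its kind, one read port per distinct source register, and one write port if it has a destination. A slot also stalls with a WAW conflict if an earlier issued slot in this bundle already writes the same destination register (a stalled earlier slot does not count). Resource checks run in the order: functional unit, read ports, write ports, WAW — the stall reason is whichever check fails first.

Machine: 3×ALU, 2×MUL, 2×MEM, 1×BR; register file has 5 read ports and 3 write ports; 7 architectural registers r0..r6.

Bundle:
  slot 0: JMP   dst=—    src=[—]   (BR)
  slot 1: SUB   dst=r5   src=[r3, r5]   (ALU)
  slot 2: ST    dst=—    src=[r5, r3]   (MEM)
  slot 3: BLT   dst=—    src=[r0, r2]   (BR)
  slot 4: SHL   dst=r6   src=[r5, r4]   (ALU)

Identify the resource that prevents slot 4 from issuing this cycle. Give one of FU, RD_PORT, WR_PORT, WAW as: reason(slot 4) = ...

#0 BR src=- dispatched  <A:3 Mu:2 Ld:2 B:0 rd:5 wr:3>
#1 ALU src=r3,r5 dispatched  <A:2 Mu:2 Ld:2 B:0 rd:3 wr:2>
#2 MEM src=r5,r3 dispatched  <A:2 Mu:2 Ld:1 B:0 rd:1 wr:2>
#3 BR src=r0,r2 held:FU  <A:2 Mu:2 Ld:1 B:0 rd:1 wr:2>
#4 ALU src=r5,r4 held:RD_PORT  <A:2 Mu:2 Ld:1 B:0 rd:1 wr:2>

reason(slot 4) = RD_PORT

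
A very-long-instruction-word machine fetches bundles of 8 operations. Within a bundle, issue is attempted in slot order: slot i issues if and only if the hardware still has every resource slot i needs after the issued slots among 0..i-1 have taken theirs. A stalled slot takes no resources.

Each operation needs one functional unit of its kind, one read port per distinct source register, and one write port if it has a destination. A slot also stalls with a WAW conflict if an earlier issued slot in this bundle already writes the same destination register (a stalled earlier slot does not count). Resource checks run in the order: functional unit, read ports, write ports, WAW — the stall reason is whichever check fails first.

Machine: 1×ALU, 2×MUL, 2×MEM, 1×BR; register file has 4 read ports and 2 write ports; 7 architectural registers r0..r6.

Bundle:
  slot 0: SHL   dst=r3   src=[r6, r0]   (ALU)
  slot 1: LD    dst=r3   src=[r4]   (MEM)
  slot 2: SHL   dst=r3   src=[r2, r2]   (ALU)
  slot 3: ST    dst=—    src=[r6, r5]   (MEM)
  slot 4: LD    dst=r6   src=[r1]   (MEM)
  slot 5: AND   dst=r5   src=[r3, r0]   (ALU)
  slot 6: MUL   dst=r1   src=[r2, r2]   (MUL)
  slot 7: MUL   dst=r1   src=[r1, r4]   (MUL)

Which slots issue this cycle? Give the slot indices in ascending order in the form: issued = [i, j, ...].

issued = [0, 3]

(0) want 1×ALU +2rd +1wr — yes → AL0|MU2|ME2|BR1|rd2|wr1
(1) want 1×MEM +1rd +1wr — WAW → AL0|MU2|ME2|BR1|rd2|wr1
(2) want 1×ALU +1rd +1wr — FU → AL0|MU2|ME2|BR1|rd2|wr1
(3) want 1×MEM +2rd +0wr — yes → AL0|MU2|ME1|BR1|rd0|wr1
(4) want 1×MEM +1rd +1wr — RD_PORT → AL0|MU2|ME1|BR1|rd0|wr1
(5) want 1×ALU +2rd +1wr — FU → AL0|MU2|ME1|BR1|rd0|wr1
(6) want 1×MUL +1rd +1wr — RD_PORT → AL0|MU2|ME1|BR1|rd0|wr1
(7) want 1×MUL +2rd +1wr — RD_PORT → AL0|MU2|ME1|BR1|rd0|wr1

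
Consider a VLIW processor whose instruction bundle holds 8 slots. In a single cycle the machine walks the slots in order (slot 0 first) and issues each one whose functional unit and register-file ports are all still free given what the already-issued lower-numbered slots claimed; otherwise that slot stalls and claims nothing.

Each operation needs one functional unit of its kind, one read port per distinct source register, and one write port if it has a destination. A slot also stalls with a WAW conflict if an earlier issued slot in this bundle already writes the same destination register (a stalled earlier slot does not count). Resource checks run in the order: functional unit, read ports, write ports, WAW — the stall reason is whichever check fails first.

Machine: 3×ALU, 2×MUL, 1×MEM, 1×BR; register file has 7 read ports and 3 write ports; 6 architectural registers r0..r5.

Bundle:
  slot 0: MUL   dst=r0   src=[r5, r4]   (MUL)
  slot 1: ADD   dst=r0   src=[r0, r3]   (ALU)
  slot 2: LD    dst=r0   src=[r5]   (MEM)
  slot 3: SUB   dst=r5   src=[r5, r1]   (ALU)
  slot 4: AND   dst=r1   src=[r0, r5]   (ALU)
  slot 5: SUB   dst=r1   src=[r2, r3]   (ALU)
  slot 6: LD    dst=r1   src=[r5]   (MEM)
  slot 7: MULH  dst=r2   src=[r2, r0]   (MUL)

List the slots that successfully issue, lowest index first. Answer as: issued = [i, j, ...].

issued = [0, 3, 4]

[0] MUL needs rd=2 wr=1: ok; after: ALU=3 MUL=1 MEM=1 BR=1, R=5, W=2
[1] ALU needs rd=2 wr=1: WAW; after: ALU=3 MUL=1 MEM=1 BR=1, R=5, W=2
[2] MEM needs rd=1 wr=1: WAW; after: ALU=3 MUL=1 MEM=1 BR=1, R=5, W=2
[3] ALU needs rd=2 wr=1: ok; after: ALU=2 MUL=1 MEM=1 BR=1, R=3, W=1
[4] ALU needs rd=2 wr=1: ok; after: ALU=1 MUL=1 MEM=1 BR=1, R=1, W=0
[5] ALU needs rd=2 wr=1: RD_PORT; after: ALU=1 MUL=1 MEM=1 BR=1, R=1, W=0
[6] MEM needs rd=1 wr=1: WR_PORT; after: ALU=1 MUL=1 MEM=1 BR=1, R=1, W=0
[7] MUL needs rd=2 wr=1: RD_PORT; after: ALU=1 MUL=1 MEM=1 BR=1, R=1, W=0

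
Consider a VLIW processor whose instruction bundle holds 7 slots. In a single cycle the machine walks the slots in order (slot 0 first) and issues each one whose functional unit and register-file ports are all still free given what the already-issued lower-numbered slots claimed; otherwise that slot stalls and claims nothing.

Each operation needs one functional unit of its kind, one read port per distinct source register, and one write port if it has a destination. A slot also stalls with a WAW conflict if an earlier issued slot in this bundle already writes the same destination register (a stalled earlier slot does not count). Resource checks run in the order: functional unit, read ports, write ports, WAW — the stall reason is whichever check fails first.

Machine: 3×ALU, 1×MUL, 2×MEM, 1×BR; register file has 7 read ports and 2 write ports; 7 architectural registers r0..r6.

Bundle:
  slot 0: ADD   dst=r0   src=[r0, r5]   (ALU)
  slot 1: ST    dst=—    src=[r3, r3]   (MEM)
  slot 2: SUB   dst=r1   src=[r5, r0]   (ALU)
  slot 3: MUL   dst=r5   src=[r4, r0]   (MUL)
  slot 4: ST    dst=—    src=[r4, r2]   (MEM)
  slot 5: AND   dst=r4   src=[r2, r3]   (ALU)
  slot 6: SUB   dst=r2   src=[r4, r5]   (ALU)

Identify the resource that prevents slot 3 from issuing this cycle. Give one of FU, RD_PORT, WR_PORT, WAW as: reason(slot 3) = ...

reason(slot 3) = WR_PORT

  0. ALU→r0 ⇒ go  {2A/1Mu/2Ld/1B | 5r 1w}
  1. MEM ⇒ go  {2A/1Mu/1Ld/1B | 4r 1w}
  2. ALU→r1 ⇒ go  {1A/1Mu/1Ld/1B | 2r 0w}
  3. MUL→r5 ⇒ no(WR_PORT)  {1A/1Mu/1Ld/1B | 2r 0w}
  4. MEM ⇒ go  {1A/1Mu/0Ld/1B | 0r 0w}
  5. ALU→r4 ⇒ no(RD_PORT)  {1A/1Mu/0Ld/1B | 0r 0w}
  6. ALU→r2 ⇒ no(RD_PORT)  {1A/1Mu/0Ld/1B | 0r 0w}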